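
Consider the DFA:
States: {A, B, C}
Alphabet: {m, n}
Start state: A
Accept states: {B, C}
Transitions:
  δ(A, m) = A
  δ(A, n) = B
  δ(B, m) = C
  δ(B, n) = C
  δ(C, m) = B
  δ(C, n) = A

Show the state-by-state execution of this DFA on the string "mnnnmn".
read 'm': A → A
  read 'n': A → B
  read 'n': B → C
  read 'n': C → A
  read 'm': A → A
  read 'n': A → B
A -> A -> B -> C -> A -> A -> B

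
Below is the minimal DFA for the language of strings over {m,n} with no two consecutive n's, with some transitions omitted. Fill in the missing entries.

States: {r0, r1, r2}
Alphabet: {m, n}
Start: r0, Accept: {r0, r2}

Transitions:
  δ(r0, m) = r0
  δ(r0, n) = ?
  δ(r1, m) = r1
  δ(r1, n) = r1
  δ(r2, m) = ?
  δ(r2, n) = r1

From the language and accept set, identify what each state tracks — r0: last symbol not n (ok); r1: saw nn (dead); r2: last symbol n (ok).
Each missing δ(q, a) is the state matching the new tracked value after reading a.
δ(r0, n) = r2; δ(r2, m) = r0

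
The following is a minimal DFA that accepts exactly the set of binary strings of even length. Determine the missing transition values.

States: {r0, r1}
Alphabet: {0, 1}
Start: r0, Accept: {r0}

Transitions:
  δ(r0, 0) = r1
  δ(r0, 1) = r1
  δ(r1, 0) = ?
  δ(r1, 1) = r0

From the language and accept set, identify what each state tracks — r0: even length so far; r1: odd length so far.
Each missing δ(q, a) is the state matching the new tracked value after reading a.
δ(r1, 0) = r0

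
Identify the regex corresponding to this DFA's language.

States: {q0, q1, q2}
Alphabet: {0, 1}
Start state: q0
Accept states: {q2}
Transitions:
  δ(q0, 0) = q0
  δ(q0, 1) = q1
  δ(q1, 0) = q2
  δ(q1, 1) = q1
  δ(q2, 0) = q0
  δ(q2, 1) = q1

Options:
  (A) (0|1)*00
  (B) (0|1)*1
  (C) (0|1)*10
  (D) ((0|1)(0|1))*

Check each option against the DFA on short strings; one disagreement eliminates an option:
  (A) (0|1)*00: on '00' the DFA goes q0 → q0 → q0 and rejects (q0 ∉ Accept), but the regex matches it → eliminate
  (B) (0|1)*1: on '1' the DFA goes q0 → q1 and rejects (q1 ∉ Accept), but the regex matches it → eliminate
  (C) (0|1)*10: agrees with the DFA on every string of length ≤ 6
  (D) ((0|1)(0|1))*: on ε the DFA stays in q0 and rejects (q0 ∉ Accept), but the regex matches it → eliminate
Only (C) is consistent with the DFA.
(C) (0|1)*10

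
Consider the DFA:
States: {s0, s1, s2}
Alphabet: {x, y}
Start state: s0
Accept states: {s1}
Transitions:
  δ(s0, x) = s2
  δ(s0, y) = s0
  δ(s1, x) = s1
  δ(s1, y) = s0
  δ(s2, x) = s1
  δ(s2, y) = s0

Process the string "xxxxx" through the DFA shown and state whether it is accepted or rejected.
Processing string "xxxxx":
  s0 --x--> s2
  s2 --x--> s1
  s1 --x--> s1
  s1 --x--> s1
  s1 --x--> s1
Final state: s1
Accept states: {s1}
Yes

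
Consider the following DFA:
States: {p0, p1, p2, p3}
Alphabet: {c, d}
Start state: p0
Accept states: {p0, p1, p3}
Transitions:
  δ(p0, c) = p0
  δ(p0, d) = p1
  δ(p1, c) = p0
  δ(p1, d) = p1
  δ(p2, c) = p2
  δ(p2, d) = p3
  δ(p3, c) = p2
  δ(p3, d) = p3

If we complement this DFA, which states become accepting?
Complement accept states = All states \ Original accept states
= {p0, p1, p2, p3} \ {p0, p1, p3}
{p2}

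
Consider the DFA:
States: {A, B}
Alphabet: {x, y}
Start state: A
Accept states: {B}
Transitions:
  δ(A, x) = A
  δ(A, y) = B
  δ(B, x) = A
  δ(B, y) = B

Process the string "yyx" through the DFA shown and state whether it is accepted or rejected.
Processing string "yyx":
  A --y--> B
  B --y--> B
  B --x--> A
Final state: A
Accept states: {B}
No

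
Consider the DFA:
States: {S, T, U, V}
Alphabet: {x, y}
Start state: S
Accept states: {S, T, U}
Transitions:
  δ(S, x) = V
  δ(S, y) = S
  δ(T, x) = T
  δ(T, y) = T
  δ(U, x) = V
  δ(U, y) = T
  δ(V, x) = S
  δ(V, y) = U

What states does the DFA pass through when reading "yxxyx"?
read 'y': S → S
  read 'x': S → V
  read 'x': V → S
  read 'y': S → S
  read 'x': S → V
S -> S -> V -> S -> S -> V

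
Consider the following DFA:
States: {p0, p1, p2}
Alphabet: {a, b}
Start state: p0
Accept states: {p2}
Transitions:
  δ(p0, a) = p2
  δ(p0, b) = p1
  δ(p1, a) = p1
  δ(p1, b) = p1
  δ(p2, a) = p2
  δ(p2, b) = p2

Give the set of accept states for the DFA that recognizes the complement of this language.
Complement accept states = All states \ Original accept states
= {p0, p1, p2} \ {p2}
{p0, p1}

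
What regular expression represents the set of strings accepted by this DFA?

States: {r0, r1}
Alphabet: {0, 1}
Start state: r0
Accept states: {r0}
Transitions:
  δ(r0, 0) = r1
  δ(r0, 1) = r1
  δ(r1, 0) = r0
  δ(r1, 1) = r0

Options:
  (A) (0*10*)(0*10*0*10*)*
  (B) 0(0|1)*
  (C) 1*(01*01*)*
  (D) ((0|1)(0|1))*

Check each option against the DFA on short strings; one disagreement eliminates an option:
  (A) (0*10*)(0*10*0*10*)*: on ε the DFA stays in r0 and accepts (r0 ∈ Accept), but the regex does not match it → eliminate
  (B) 0(0|1)*: on ε the DFA stays in r0 and accepts (r0 ∈ Accept), but the regex does not match it → eliminate
  (C) 1*(01*01*)*: on '1' the DFA goes r0 → r1 and rejects (r1 ∉ Accept), but the regex matches it → eliminate
  (D) ((0|1)(0|1))*: agrees with the DFA on every string of length ≤ 6
Only (D) is consistent with the DFA.
(D) ((0|1)(0|1))*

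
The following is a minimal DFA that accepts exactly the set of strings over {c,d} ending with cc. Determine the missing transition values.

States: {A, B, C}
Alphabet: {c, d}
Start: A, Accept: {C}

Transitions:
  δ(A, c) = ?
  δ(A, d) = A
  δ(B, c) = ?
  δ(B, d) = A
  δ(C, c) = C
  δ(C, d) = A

From the language and accept set, identify what each state tracks — A: last symbol not c; B: one trailing c; C: two trailing c's.
Each missing δ(q, a) is the state matching the new tracked value after reading a.
δ(A, c) = B; δ(B, c) = C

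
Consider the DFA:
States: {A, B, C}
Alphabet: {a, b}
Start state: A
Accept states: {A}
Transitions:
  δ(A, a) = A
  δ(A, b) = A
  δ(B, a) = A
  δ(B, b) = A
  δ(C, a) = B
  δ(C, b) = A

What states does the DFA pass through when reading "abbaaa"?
read 'a': A → A
  read 'b': A → A
  read 'b': A → A
  read 'a': A → A
  read 'a': A → A
  read 'a': A → A
A -> A -> A -> A -> A -> A -> A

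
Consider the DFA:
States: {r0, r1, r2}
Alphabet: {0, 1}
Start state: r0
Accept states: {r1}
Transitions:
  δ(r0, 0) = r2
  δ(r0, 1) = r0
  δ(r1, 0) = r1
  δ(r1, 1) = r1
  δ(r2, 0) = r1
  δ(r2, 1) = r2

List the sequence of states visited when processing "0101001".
read '0': r0 → r2
  read '1': r2 → r2
  read '0': r2 → r1
  read '1': r1 → r1
  read '0': r1 → r1
  read '0': r1 → r1
  read '1': r1 → r1
r0 -> r2 -> r2 -> r1 -> r1 -> r1 -> r1 -> r1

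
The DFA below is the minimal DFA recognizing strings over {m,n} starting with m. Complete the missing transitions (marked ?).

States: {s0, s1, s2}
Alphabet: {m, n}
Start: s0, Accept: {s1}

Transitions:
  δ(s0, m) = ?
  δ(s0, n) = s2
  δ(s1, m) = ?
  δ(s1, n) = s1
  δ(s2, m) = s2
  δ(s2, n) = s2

From the language and accept set, identify what each state tracks — s0: no input read; s1: started with m; s2: started with n (dead).
Each missing δ(q, a) is the state matching the new tracked value after reading a.
δ(s0, m) = s1; δ(s1, m) = s1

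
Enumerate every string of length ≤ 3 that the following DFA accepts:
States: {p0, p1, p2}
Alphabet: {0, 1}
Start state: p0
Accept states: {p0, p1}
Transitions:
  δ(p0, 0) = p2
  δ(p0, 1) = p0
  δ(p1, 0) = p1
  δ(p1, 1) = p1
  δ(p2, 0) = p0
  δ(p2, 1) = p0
ε, 1, 00, 01, 11, 001, 011, 100, 101, 111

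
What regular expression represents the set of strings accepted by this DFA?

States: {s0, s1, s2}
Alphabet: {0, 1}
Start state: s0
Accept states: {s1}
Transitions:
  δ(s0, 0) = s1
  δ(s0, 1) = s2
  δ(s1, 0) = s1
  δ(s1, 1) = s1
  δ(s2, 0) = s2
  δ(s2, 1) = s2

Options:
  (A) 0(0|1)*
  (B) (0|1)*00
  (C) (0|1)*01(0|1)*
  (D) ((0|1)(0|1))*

Check each option against the DFA on short strings; one disagreement eliminates an option:
  (A) 0(0|1)*: agrees with the DFA on every string of length ≤ 6
  (B) (0|1)*00: on '0' the DFA goes s0 → s1 and accepts (s1 ∈ Accept), but the regex does not match it → eliminate
  (C) (0|1)*01(0|1)*: on '0' the DFA goes s0 → s1 and accepts (s1 ∈ Accept), but the regex does not match it → eliminate
  (D) ((0|1)(0|1))*: on ε the DFA stays in s0 and rejects (s0 ∉ Accept), but the regex matches it → eliminate
Only (A) is consistent with the DFA.
(A) 0(0|1)*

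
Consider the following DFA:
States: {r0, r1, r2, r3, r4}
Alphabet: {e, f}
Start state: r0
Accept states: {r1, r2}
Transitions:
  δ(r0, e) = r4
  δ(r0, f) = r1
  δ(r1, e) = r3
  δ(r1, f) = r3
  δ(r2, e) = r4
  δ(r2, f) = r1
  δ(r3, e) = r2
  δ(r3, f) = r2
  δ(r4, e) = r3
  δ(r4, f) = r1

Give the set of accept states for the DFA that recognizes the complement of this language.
Complement accept states = All states \ Original accept states
= {r0, r1, r2, r3, r4} \ {r1, r2}
{r0, r3, r4}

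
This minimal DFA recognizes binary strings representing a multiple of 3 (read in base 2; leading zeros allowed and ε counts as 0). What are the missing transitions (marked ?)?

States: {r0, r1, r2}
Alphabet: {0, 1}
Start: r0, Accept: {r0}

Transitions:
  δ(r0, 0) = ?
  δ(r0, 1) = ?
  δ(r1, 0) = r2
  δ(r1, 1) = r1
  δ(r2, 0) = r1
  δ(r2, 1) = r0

From the language and accept set, identify what each state tracks — r0: value ≡ 0 (mod 3); r1: value ≡ 2 (mod 3); r2: value ≡ 1 (mod 3).
Each missing δ(q, a) is the state matching the new tracked value after reading a.
δ(r0, 0) = r0; δ(r0, 1) = r2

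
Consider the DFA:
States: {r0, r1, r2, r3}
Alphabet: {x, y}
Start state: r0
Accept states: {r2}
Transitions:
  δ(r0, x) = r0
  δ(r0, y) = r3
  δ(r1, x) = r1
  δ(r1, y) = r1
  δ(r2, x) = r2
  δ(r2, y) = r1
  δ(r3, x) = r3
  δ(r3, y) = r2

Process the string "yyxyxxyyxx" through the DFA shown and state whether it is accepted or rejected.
Processing string "yyxyxxyyxx":
  r0 --y--> r3
  r3 --y--> r2
  r2 --x--> r2
  r2 --y--> r1
  r1 --x--> r1
  r1 --x--> r1
  r1 --y--> r1
  r1 --y--> r1
  r1 --x--> r1
  r1 --x--> r1
Final state: r1
Accept states: {r2}
No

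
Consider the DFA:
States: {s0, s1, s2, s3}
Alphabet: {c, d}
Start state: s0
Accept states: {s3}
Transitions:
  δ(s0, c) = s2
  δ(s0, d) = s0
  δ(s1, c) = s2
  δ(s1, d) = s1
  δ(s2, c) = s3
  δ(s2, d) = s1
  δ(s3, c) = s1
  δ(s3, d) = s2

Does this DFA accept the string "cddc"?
Processing string "cddc":
  s0 --c--> s2
  s2 --d--> s1
  s1 --d--> s1
  s1 --c--> s2
Final state: s2
Accept states: {s3}
No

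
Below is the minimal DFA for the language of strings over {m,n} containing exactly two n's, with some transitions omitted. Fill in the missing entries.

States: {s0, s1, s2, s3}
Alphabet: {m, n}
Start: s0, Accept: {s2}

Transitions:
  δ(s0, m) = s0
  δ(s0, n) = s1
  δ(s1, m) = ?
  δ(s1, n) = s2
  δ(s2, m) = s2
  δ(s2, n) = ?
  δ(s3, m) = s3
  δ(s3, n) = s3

From the language and accept set, identify what each state tracks — s0: zero n's; s1: one n; s2: two n's; s3: ≥ three n's (dead).
Each missing δ(q, a) is the state matching the new tracked value after reading a.
δ(s1, m) = s1; δ(s2, n) = s3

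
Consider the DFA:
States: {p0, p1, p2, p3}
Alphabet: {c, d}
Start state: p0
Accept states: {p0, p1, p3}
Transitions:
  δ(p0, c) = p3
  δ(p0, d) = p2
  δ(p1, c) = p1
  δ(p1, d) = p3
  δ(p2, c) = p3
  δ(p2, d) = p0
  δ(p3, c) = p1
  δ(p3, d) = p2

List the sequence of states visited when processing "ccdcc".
read 'c': p0 → p3
  read 'c': p3 → p1
  read 'd': p1 → p3
  read 'c': p3 → p1
  read 'c': p1 → p1
p0 -> p3 -> p1 -> p3 -> p1 -> p1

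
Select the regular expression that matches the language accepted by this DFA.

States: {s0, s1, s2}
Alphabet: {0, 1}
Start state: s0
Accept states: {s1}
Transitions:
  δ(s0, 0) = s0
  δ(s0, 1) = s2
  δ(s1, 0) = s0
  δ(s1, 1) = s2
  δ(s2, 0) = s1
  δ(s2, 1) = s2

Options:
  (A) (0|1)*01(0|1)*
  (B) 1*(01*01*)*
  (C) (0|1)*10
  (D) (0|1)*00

Check each option against the DFA on short strings; one disagreement eliminates an option:
  (A) (0|1)*01(0|1)*: on '01' the DFA goes s0 → s0 → s2 and rejects (s2 ∉ Accept), but the regex matches it → eliminate
  (B) 1*(01*01*)*: on ε the DFA stays in s0 and rejects (s0 ∉ Accept), but the regex matches it → eliminate
  (C) (0|1)*10: agrees with the DFA on every string of length ≤ 6
  (D) (0|1)*00: on '00' the DFA goes s0 → s0 → s0 and rejects (s0 ∉ Accept), but the regex matches it → eliminate
Only (C) is consistent with the DFA.
(C) (0|1)*10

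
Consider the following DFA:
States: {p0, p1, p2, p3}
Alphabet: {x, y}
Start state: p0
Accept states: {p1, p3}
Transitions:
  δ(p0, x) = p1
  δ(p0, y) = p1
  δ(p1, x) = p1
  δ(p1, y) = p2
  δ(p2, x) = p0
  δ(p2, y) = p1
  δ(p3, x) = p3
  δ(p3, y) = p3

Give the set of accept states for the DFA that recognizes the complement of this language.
Complement accept states = All states \ Original accept states
= {p0, p1, p2, p3} \ {p1, p3}
{p0, p2}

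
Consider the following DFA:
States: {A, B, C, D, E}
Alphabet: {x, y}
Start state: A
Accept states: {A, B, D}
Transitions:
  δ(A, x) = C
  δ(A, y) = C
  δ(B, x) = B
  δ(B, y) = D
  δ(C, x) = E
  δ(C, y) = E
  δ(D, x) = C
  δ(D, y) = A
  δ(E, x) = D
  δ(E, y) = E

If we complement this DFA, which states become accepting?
Complement accept states = All states \ Original accept states
= {A, B, C, D, E} \ {A, B, D}
{C, E}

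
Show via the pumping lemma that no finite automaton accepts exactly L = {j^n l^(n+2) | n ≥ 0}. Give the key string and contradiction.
Assume L is regular with pumping length p. Idea: pumping the j-block breaks the fixed offset of 2.
Choose s = j^p l^(p+2) ∈ L. By the pumping lemma, s = xyz with |xy| ≤ p, |y| > 0, so y = j^k with k ≥ 1. Then xy²z = j^(p+k) l^(p+2). For this to be in L we would need p+2 = (p+k)+2, i.e. k = 0, contradicting k ≥ 1. So xy²z ∉ L.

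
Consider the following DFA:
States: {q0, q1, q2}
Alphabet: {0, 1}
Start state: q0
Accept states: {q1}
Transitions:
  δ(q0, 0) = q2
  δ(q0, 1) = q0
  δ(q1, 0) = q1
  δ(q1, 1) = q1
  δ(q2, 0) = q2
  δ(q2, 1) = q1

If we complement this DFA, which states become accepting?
Complement accept states = All states \ Original accept states
= {q0, q1, q2} \ {q1}
{q0, q2}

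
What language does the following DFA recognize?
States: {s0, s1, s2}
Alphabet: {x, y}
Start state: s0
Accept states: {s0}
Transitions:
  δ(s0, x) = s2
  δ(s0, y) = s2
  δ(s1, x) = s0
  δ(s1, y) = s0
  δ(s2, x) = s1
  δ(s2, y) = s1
Testing a few strings:
  'x' → reject
  'xx' → reject
  'yx' → reject
  'xy' → reject
State roles: s0=length ≡ 0 (mod 3); s1=length ≡ 2 (mod 3); s2=length ≡ 1 (mod 3)
All strings over {x,y} whose length is a multiple of 3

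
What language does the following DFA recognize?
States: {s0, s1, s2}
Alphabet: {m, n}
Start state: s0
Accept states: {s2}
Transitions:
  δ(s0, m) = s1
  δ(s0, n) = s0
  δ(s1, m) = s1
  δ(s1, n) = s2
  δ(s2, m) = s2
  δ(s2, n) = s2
Testing a few strings:
  'm' → reject
  'nnmm' → reject
  'nmnn' → accept
  'mnmm' → accept
State roles: s0=no m seen yet; s1=seen a m, waiting for n; s2=substring mn seen
All strings over {m,n} containing the substring mn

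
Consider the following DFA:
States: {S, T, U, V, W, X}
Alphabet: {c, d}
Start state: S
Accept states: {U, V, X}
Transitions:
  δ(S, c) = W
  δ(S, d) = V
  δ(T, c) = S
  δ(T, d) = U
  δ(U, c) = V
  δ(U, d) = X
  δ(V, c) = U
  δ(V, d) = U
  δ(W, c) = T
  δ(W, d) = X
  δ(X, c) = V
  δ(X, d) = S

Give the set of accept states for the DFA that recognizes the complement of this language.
Complement accept states = All states \ Original accept states
= {S, T, U, V, W, X} \ {U, V, X}
{S, T, W}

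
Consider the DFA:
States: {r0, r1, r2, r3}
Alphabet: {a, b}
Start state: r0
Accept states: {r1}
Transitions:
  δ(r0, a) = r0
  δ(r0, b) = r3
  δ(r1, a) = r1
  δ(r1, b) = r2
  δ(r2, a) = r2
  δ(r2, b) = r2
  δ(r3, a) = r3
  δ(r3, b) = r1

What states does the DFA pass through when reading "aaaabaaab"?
read 'a': r0 → r0
  read 'a': r0 → r0
  read 'a': r0 → r0
  read 'a': r0 → r0
  read 'b': r0 → r3
  read 'a': r3 → r3
  read 'a': r3 → r3
  read 'a': r3 → r3
  read 'b': r3 → r1
r0 -> r0 -> r0 -> r0 -> r0 -> r3 -> r3 -> r3 -> r3 -> r1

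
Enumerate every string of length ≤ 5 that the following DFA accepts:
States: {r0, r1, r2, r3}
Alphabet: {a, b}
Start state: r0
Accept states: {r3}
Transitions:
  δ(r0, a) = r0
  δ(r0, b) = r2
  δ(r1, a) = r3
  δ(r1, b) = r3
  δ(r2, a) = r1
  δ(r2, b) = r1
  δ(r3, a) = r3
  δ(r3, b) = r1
baa, bab, bba, bbb, abaa, abab, abba, abbb, baaa, baba, bbaa, bbba, aabaa, aabab, aabba, aabbb, abaaa, ababa, abbaa, abbba, baaaa, baaba, baabb, babaa, babba, babbb, bbaaa, bbaba, bbabb, bbbaa, bbbba, bbbbb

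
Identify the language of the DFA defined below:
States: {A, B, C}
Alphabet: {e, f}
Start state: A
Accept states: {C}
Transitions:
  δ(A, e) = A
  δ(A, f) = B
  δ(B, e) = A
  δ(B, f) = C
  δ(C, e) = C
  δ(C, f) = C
Testing a few strings:
  'ff' → accept
  'eefe' → reject
  'e' → reject
  'f' → reject
State roles: A=no progress toward ff; B=one trailing f; C=substring ff seen
All strings over {e,f} containing the substring ff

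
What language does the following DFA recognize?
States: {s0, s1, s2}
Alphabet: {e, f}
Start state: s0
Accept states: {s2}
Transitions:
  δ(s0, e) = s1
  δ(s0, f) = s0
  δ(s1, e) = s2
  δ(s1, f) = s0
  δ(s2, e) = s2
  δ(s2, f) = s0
Testing a few strings:
  'ff' → reject
  'eee' → accept
  'fe' → reject
  'efff' → reject
State roles: s0=last symbol not e; s1=one trailing e; s2=two trailing e's
All strings over {e,f} ending with ee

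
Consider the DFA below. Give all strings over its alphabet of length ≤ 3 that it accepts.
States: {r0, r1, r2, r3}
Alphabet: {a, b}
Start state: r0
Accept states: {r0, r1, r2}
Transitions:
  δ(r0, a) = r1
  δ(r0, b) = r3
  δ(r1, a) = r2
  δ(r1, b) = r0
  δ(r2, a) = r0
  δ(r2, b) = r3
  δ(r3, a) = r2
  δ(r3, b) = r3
ε, a, aa, ab, ba, aaa, aba, baa, bba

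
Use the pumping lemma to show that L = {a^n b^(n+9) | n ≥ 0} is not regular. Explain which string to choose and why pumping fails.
Assume L is regular with pumping length p. Idea: pumping the a-block breaks the fixed offset of 9.
Choose s = a^p b^(p+9) ∈ L. By the pumping lemma, s = xyz with |xy| ≤ p, |y| > 0, so y = a^k with k ≥ 1. Then xy²z = a^(p+k) b^(p+9). For this to be in L we would need p+9 = (p+k)+9, i.e. k = 0, contradicting k ≥ 1. So xy²z ∉ L.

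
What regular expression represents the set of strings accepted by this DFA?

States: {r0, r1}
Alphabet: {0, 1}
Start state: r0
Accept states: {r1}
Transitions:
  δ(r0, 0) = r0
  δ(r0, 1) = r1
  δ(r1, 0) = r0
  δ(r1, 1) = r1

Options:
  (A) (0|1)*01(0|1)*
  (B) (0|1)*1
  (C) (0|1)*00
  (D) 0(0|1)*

Check each option against the DFA on short strings; one disagreement eliminates an option:
  (A) (0|1)*01(0|1)*: on '1' the DFA goes r0 → r1 and accepts (r1 ∈ Accept), but the regex does not match it → eliminate
  (B) (0|1)*1: agrees with the DFA on every string of length ≤ 6
  (C) (0|1)*00: on '1' the DFA goes r0 → r1 and accepts (r1 ∈ Accept), but the regex does not match it → eliminate
  (D) 0(0|1)*: on '0' the DFA goes r0 → r0 and rejects (r0 ∉ Accept), but the regex matches it → eliminate
Only (B) is consistent with the DFA.
(B) (0|1)*1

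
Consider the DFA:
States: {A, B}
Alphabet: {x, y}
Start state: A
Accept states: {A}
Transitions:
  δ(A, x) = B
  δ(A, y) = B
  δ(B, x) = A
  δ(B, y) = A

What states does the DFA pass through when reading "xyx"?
read 'x': A → B
  read 'y': B → A
  read 'x': A → B
A -> B -> A -> B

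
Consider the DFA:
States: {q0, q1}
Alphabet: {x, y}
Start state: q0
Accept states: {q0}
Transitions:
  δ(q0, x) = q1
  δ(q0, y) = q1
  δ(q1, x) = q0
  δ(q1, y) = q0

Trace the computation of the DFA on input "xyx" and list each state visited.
read 'x': q0 → q1
  read 'y': q1 → q0
  read 'x': q0 → q1
q0 -> q1 -> q0 -> q1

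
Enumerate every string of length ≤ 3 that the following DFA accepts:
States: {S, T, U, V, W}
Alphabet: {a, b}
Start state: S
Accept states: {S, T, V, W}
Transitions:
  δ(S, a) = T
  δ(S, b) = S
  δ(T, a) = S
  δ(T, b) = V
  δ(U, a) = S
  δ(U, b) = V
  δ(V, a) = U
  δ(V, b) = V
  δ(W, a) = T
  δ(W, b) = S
ε, a, b, aa, ab, ba, bb, aaa, aab, abb, baa, bab, bba, bbb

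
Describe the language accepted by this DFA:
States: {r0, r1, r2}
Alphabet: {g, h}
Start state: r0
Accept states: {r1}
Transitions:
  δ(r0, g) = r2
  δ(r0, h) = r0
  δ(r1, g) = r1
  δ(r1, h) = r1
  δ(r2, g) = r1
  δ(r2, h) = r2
Testing a few strings:
  'hgh' → reject
  'hhg' → reject
  'ghgh' → accept
  'h' → reject
State roles: r0=zero g's seen; r1=≥ two g's seen; r2=one g seen
All strings over {g,h} containing at least two g's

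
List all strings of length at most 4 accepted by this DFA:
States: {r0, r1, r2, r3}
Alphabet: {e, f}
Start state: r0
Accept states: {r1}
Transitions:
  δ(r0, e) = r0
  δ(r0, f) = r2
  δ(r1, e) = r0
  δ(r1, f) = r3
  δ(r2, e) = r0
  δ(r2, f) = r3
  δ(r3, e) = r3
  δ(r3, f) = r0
None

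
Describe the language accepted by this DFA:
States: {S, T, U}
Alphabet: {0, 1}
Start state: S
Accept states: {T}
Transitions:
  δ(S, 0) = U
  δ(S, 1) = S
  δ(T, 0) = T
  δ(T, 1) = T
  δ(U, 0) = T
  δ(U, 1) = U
Testing a few strings:
  '0110' → accept
  '011' → reject
  '1010' → accept
  '11' → reject
State roles: S=zero 0's seen; T=≥ two 0's seen; U=one 0 seen
All binary strings containing at least two 0's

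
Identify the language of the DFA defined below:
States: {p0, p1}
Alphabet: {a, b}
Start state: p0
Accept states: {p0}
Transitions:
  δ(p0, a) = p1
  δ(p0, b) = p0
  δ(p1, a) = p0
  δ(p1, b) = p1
Testing a few strings:
  'b' → accept
  'bba' → reject
  'bb' → accept
  'bbb' → accept
State roles: p0=even number of a's so far; p1=odd number of a's so far
All strings over {a,b} with an even number of a's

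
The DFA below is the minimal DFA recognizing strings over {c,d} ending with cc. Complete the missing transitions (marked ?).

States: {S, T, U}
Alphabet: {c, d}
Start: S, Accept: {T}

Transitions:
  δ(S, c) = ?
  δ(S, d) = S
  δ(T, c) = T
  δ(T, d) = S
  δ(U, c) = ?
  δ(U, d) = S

From the language and accept set, identify what each state tracks — S: last symbol not c; T: two trailing c's; U: one trailing c.
Each missing δ(q, a) is the state matching the new tracked value after reading a.
δ(S, c) = U; δ(U, c) = T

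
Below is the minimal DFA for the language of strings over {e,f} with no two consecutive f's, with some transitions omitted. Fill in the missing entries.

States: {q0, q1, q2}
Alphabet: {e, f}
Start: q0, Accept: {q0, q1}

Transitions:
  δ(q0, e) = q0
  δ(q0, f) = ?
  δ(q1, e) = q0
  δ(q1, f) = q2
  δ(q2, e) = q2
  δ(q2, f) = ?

From the language and accept set, identify what each state tracks — q0: last symbol not f (ok); q1: last symbol f (ok); q2: saw ff (dead).
Each missing δ(q, a) is the state matching the new tracked value after reading a.
δ(q0, f) = q1; δ(q2, f) = q2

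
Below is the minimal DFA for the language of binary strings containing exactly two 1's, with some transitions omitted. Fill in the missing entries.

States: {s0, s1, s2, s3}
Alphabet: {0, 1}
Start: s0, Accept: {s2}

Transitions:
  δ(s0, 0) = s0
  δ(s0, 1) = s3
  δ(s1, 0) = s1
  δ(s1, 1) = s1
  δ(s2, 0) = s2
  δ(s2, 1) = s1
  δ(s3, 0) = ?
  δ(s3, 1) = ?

From the language and accept set, identify what each state tracks — s0: zero 1's; s1: ≥ three 1's (dead); s2: two 1's; s3: one 1.
Each missing δ(q, a) is the state matching the new tracked value after reading a.
δ(s3, 0) = s3; δ(s3, 1) = s2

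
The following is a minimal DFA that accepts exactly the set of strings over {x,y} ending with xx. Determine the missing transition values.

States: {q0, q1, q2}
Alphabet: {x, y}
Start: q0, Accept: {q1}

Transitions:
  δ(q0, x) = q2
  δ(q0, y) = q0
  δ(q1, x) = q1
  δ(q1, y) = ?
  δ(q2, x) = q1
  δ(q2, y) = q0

From the language and accept set, identify what each state tracks — q0: last symbol not x; q1: two trailing x's; q2: one trailing x.
Each missing δ(q, a) is the state matching the new tracked value after reading a.
δ(q1, y) = q0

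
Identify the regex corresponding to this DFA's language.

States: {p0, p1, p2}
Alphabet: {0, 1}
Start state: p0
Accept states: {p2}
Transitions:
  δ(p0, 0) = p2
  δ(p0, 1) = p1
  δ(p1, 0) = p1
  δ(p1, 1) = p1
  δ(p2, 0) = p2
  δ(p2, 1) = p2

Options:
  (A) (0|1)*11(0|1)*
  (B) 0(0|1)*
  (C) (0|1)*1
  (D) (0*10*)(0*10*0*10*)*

Check each option against the DFA on short strings; one disagreement eliminates an option:
  (A) (0|1)*11(0|1)*: on '0' the DFA goes p0 → p2 and accepts (p2 ∈ Accept), but the regex does not match it → eliminate
  (B) 0(0|1)*: agrees with the DFA on every string of length ≤ 6
  (C) (0|1)*1: on '0' the DFA goes p0 → p2 and accepts (p2 ∈ Accept), but the regex does not match it → eliminate
  (D) (0*10*)(0*10*0*10*)*: on '0' the DFA goes p0 → p2 and accepts (p2 ∈ Accept), but the regex does not match it → eliminate
Only (B) is consistent with the DFA.
(B) 0(0|1)*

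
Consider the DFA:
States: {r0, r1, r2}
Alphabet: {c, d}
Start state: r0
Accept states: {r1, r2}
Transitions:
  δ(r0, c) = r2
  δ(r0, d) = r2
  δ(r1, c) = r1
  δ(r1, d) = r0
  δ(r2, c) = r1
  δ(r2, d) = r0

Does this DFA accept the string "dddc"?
Processing string "dddc":
  r0 --d--> r2
  r2 --d--> r0
  r0 --d--> r2
  r2 --c--> r1
Final state: r1
Accept states: {r1, r2}
Yes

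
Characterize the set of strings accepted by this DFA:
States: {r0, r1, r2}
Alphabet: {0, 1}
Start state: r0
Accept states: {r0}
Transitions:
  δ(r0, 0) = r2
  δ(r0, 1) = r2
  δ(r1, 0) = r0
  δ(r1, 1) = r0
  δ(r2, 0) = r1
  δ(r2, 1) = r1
Testing a few strings:
  '00' → reject
  '110' → accept
  '0000' → reject
  '1' → reject
State roles: r0=length ≡ 0 (mod 3); r1=length ≡ 2 (mod 3); r2=length ≡ 1 (mod 3)
All binary strings whose length is a multiple of 3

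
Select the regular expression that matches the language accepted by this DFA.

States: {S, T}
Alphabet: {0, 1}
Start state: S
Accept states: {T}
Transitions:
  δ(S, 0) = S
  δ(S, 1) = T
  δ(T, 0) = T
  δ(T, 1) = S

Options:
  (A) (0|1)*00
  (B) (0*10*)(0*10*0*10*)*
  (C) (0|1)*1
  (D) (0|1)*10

Check each option against the DFA on short strings; one disagreement eliminates an option:
  (A) (0|1)*00: on '1' the DFA goes S → T and accepts (T ∈ Accept), but the regex does not match it → eliminate
  (B) (0*10*)(0*10*0*10*)*: agrees with the DFA on every string of length ≤ 6
  (C) (0|1)*1: on '10' the DFA goes S → T → T and accepts (T ∈ Accept), but the regex does not match it → eliminate
  (D) (0|1)*10: on '1' the DFA goes S → T and accepts (T ∈ Accept), but the regex does not match it → eliminate
Only (B) is consistent with the DFA.
(B) (0*10*)(0*10*0*10*)*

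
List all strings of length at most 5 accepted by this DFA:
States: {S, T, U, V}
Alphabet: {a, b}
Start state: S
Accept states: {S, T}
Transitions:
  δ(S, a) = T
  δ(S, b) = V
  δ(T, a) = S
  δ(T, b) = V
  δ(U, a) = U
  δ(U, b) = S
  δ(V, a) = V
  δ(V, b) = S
ε, a, aa, bb, aaa, abb, bab, bba, aaaa, aabb, abab, abba, baab, baba, bbaa, bbbb, aaaaa, aaabb, aabab, aabba, abaab, ababa, abbaa, abbbb, baaab, baaba, babaa, babbb, bbaaa, bbabb, bbbab, bbbba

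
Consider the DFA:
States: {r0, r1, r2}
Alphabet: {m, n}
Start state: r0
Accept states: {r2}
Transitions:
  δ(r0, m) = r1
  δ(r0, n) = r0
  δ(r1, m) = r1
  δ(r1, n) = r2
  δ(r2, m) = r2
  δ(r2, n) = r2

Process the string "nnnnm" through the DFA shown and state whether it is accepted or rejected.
Processing string "nnnnm":
  r0 --n--> r0
  r0 --n--> r0
  r0 --n--> r0
  r0 --n--> r0
  r0 --m--> r1
Final state: r1
Accept states: {r2}
No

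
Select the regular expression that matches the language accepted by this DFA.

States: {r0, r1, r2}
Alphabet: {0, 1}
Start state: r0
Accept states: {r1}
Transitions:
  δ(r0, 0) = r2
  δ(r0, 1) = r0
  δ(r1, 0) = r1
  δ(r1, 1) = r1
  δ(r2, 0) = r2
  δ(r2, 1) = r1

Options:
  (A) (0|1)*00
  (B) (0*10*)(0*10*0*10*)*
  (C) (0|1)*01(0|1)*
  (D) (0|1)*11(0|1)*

Check each option against the DFA on short strings; one disagreement eliminates an option:
  (A) (0|1)*00: on '00' the DFA goes r0 → r2 → r2 and rejects (r2 ∉ Accept), but the regex matches it → eliminate
  (B) (0*10*)(0*10*0*10*)*: on '1' the DFA goes r0 → r0 and rejects (r0 ∉ Accept), but the regex matches it → eliminate
  (C) (0|1)*01(0|1)*: agrees with the DFA on every string of length ≤ 6
  (D) (0|1)*11(0|1)*: on '01' the DFA goes r0 → r2 → r1 and accepts (r1 ∈ Accept), but the regex does not match it → eliminate
Only (C) is consistent with the DFA.
(C) (0|1)*01(0|1)*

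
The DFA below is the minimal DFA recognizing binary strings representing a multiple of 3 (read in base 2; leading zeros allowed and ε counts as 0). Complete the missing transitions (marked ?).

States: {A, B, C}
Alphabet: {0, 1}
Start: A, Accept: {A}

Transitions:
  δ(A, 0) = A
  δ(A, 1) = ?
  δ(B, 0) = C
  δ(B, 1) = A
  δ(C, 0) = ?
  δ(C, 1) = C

From the language and accept set, identify what each state tracks — A: value ≡ 0 (mod 3); B: value ≡ 1 (mod 3); C: value ≡ 2 (mod 3).
Each missing δ(q, a) is the state matching the new tracked value after reading a.
δ(A, 1) = B; δ(C, 0) = B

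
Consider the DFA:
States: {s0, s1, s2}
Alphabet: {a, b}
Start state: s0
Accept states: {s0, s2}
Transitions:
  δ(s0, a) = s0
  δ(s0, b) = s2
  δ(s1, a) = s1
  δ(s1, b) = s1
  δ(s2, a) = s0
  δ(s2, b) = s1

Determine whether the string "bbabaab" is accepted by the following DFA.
Processing string "bbabaab":
  s0 --b--> s2
  s2 --b--> s1
  s1 --a--> s1
  s1 --b--> s1
  s1 --a--> s1
  s1 --a--> s1
  s1 --b--> s1
Final state: s1
Accept states: {s0, s2}
No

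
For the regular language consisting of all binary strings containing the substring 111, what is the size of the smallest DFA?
By Myhill–Nerode, count the distinguishable equivalence classes: 4 classes — one per longest suffix of the input that is a prefix of '111' (lengths 0 through 2), plus an absorbing 'already seen 111' class.
4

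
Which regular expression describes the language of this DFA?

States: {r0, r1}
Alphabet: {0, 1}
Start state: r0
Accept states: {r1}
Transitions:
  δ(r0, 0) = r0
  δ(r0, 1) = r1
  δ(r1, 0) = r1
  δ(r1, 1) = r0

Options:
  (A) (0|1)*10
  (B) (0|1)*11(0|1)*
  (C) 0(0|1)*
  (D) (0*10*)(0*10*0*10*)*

Check each option against the DFA on short strings; one disagreement eliminates an option:
  (A) (0|1)*10: on '1' the DFA goes r0 → r1 and accepts (r1 ∈ Accept), but the regex does not match it → eliminate
  (B) (0|1)*11(0|1)*: on '1' the DFA goes r0 → r1 and accepts (r1 ∈ Accept), but the regex does not match it → eliminate
  (C) 0(0|1)*: on '0' the DFA goes r0 → r0 and rejects (r0 ∉ Accept), but the regex matches it → eliminate
  (D) (0*10*)(0*10*0*10*)*: agrees with the DFA on every string of length ≤ 6
Only (D) is consistent with the DFA.
(D) (0*10*)(0*10*0*10*)*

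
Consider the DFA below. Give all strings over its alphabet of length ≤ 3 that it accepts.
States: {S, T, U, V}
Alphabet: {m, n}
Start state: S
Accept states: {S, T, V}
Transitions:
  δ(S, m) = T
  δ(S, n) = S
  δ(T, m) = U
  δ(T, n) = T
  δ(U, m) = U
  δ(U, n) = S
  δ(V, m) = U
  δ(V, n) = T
ε, m, n, mn, nm, nn, mmn, mnn, nmn, nnm, nnn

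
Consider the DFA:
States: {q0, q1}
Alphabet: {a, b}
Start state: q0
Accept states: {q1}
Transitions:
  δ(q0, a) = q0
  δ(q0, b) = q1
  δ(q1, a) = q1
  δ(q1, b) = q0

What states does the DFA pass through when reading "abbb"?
read 'a': q0 → q0
  read 'b': q0 → q1
  read 'b': q1 → q0
  read 'b': q0 → q1
q0 -> q0 -> q1 -> q0 -> q1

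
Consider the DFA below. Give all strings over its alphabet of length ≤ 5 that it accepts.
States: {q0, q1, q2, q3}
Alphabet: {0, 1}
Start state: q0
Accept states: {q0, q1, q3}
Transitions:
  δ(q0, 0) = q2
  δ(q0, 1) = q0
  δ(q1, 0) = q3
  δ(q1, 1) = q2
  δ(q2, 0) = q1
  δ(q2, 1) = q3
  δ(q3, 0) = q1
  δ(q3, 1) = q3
ε, 1, 00, 01, 11, 000, 010, 011, 100, 101, 111, 0000, 0001, 0010, 0011, 0100, 0110, 0111, 1000, 1010, 1011, 1100, 1101, 1111, 00000, 00010, 00011, 00100, 00110, 00111, 01000, 01001, 01010, 01011, 01100, 01110, 01111, 10000, 10001, 10010, 10011, 10100, 10110, 10111, 11000, 11010, 11011, 11100, 11101, 11111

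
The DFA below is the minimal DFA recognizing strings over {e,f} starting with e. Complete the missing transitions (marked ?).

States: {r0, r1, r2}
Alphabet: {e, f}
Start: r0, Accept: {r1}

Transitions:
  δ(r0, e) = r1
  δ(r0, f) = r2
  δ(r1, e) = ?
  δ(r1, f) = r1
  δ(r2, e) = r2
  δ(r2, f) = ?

From the language and accept set, identify what each state tracks — r0: no input read; r1: started with e; r2: started with f (dead).
Each missing δ(q, a) is the state matching the new tracked value after reading a.
δ(r1, e) = r1; δ(r2, f) = r2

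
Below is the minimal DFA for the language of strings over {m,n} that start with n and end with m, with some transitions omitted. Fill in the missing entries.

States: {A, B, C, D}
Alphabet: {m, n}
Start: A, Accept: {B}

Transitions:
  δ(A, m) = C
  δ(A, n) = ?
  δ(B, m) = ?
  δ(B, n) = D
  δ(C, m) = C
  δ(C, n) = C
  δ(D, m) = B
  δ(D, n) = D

From the language and accept set, identify what each state tracks — A: no input read; B: started with n, last symbol m; C: started with m (dead); D: started with n, last symbol n.
Each missing δ(q, a) is the state matching the new tracked value after reading a.
δ(A, n) = D; δ(B, m) = B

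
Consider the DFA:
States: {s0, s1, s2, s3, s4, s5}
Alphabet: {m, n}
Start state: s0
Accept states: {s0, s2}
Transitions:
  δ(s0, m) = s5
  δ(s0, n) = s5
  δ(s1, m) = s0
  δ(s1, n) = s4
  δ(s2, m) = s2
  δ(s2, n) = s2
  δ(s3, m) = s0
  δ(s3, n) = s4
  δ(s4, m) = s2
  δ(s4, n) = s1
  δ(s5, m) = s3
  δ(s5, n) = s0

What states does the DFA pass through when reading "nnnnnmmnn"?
read 'n': s0 → s5
  read 'n': s5 → s0
  read 'n': s0 → s5
  read 'n': s5 → s0
  read 'n': s0 → s5
  read 'm': s5 → s3
  read 'm': s3 → s0
  read 'n': s0 → s5
  read 'n': s5 → s0
s0 -> s5 -> s0 -> s5 -> s0 -> s5 -> s3 -> s0 -> s5 -> s0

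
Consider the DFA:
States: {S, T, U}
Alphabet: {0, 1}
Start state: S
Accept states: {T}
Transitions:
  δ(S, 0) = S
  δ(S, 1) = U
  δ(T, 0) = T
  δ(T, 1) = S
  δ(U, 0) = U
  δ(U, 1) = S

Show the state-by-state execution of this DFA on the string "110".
read '1': S → U
  read '1': U → S
  read '0': S → S
S -> U -> S -> S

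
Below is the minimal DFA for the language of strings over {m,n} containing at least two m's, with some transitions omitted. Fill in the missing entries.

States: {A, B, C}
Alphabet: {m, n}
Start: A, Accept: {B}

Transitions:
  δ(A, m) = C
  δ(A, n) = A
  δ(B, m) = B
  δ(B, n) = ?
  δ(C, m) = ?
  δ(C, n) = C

From the language and accept set, identify what each state tracks — A: zero m's seen; B: ≥ two m's seen; C: one m seen.
Each missing δ(q, a) is the state matching the new tracked value after reading a.
δ(B, n) = B; δ(C, m) = B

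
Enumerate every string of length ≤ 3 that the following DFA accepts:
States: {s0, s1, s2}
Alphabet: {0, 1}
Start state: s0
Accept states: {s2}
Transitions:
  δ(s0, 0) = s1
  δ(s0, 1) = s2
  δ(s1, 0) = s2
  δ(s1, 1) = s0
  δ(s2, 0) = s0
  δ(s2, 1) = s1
1, 00, 011, 101, 110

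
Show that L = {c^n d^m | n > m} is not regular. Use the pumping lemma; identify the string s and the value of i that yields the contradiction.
Assume L is regular with pumping length p. Idea: pumping down the c-block drops the c-count to at most the d-count.
Choose s = c^(p+1) d^p ∈ L (|s| = 2p+1 ≥ p). By the pumping lemma, s = xyz with |xy| ≤ p, |y| > 0, so y = c^k with k ≥ 1. Take i = 0: xz = c^(p+1−k) d^p. Since k ≥ 1, p+1−k ≤ p, so the number of c's is no longer strictly greater than the number of d's, hence xz ∉ L.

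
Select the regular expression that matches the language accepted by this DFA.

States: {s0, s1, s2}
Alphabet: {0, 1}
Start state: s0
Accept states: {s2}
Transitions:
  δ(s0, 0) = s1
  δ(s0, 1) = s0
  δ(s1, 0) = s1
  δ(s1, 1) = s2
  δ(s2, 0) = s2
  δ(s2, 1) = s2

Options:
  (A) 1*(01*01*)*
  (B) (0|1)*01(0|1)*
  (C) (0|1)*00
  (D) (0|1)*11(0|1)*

Check each option against the DFA on short strings; one disagreement eliminates an option:
  (A) 1*(01*01*)*: on ε the DFA stays in s0 and rejects (s0 ∉ Accept), but the regex matches it → eliminate
  (B) (0|1)*01(0|1)*: agrees with the DFA on every string of length ≤ 6
  (C) (0|1)*00: on '00' the DFA goes s0 → s1 → s1 and rejects (s1 ∉ Accept), but the regex matches it → eliminate
  (D) (0|1)*11(0|1)*: on '01' the DFA goes s0 → s1 → s2 and accepts (s2 ∈ Accept), but the regex does not match it → eliminate
Only (B) is consistent with the DFA.
(B) (0|1)*01(0|1)*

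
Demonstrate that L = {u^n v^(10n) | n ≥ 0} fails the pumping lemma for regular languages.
Assume L is regular with pumping length p. Idea: pumping the u-block breaks the 1:10 ratio.
Choose s = u^p v^(10p) (length 11p ≥ p). By the pumping lemma, s = xyz with |xy| ≤ p, |y| > 0, so y = u^k with k ≥ 1. Then xy²z = u^(p+k) v^(10p). For this to be in L we would need 10p = 10(p+k), i.e. 10k = 0, contradicting k ≥ 1. So xy²z ∉ L.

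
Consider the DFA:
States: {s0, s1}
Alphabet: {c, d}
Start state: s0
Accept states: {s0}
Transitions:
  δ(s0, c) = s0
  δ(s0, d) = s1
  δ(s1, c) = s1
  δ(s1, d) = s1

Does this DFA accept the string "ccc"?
Processing string "ccc":
  s0 --c--> s0
  s0 --c--> s0
  s0 --c--> s0
Final state: s0
Accept states: {s0}
Yes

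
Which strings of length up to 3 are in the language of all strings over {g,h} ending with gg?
gg, ggg, hgg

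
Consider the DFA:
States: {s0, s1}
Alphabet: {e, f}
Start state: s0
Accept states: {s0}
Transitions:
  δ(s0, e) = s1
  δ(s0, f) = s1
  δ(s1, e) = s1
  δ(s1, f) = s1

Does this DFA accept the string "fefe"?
Processing string "fefe":
  s0 --f--> s1
  s1 --e--> s1
  s1 --f--> s1
  s1 --e--> s1
Final state: s1
Accept states: {s0}
No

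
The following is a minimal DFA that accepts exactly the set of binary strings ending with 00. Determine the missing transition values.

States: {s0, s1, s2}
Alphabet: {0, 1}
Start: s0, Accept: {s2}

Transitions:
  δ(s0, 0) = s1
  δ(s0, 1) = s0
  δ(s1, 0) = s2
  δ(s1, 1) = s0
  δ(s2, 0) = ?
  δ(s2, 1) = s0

From the language and accept set, identify what each state tracks — s0: last symbol not 0; s1: one trailing 0; s2: two trailing 0's.
Each missing δ(q, a) is the state matching the new tracked value after reading a.
δ(s2, 0) = s2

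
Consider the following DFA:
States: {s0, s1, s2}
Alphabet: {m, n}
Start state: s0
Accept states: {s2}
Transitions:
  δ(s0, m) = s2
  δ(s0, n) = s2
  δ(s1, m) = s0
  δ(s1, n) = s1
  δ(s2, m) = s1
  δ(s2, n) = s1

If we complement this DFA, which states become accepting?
Complement accept states = All states \ Original accept states
= {s0, s1, s2} \ {s2}
{s0, s1}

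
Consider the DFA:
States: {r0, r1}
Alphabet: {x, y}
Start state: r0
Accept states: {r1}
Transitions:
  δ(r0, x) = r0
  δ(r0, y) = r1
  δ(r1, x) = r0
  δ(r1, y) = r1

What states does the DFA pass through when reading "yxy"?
read 'y': r0 → r1
  read 'x': r1 → r0
  read 'y': r0 → r1
r0 -> r1 -> r0 -> r1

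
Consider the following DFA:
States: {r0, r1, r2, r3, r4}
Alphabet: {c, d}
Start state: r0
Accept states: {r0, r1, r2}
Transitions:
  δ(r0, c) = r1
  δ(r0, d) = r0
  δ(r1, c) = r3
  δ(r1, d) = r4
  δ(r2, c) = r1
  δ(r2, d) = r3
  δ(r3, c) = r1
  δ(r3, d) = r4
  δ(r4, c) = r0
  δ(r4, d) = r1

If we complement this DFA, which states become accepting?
Complement accept states = All states \ Original accept states
= {r0, r1, r2, r3, r4} \ {r0, r1, r2}
{r3, r4}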